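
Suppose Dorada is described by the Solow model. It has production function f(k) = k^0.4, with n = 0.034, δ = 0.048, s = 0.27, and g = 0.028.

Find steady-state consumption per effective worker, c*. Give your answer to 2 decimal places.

c* ≈ 1.33

In steady state, investment equals break-even investment: s·k^α = (n + g + δ)·k.
Dividing both sides by k: k^(1−α) = s / (n + g + δ).
k^0.6 = 0.27 / (0.034 + 0.028 + 0.048) = 0.27 / 0.110 = 2.4545
k* = 2.4545^(1/0.6) ≈ 4.4662
y* = (k*)^α = 4.4662^0.4 ≈ 1.8196
c* = (1 − s)·y* = (1 − 0.27) × 1.8196 ≈ 1.3283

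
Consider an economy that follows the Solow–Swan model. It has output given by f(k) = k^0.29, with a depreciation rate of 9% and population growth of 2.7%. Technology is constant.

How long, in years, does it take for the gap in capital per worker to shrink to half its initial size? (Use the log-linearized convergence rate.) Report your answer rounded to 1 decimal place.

t_½ ≈ 8.3 years

Near the steady state the convergence rate is λ = (1 − α)(n + δ).
λ = (1 − 0.29) × 0.117 = 0.71 × 0.117 = 0.08307
Half-life = ln 2 / λ = 0.6931 / 0.08307 ≈ 8.34 years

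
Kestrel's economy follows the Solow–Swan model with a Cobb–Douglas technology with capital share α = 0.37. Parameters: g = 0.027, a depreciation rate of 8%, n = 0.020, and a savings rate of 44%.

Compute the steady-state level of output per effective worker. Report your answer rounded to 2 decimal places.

At the steady state, Δk = 0, so s·k^α = (n + g + δ)·k.
Dividing both sides by k: k^(1−α) = s / (n + g + δ).
k^0.63 = 0.44 / (0.020 + 0.027 + 0.080) = 0.44 / 0.127 = 3.4646
k* = 3.4646^(1/0.63) ≈ 7.1877
y* = (k*)^α = 7.1877^0.37 ≈ 2.0746

y* = 2.07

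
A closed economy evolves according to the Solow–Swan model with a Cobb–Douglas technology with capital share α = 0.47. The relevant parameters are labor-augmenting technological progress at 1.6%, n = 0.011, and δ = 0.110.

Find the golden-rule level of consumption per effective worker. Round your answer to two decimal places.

At the golden rule, f'(k) = n + g + δ, so α·k^(α−1) = n + g + δ and k_gold = (α/(n + g + δ))^(1/(1−α)).
k_gold = (0.47/0.137)^(1/0.53) = 3.4307^1.8868 ≈ 10.2367
c_gold = f(k_gold) − (n + g + δ)·k_gold = 2.9838 − 0.137×10.2367 ≈ 1.5814

c_gold ≈ 1.58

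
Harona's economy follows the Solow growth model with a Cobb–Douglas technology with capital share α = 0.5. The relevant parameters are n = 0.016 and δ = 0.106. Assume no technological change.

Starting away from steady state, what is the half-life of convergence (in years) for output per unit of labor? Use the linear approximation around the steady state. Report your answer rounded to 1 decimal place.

Near the steady state the convergence rate is λ = (1 − α)(n + δ).
λ = (1 − 0.5) × 0.122 = 0.5 × 0.122 = 0.0610
Half-life = ln 2 / λ = 0.6931 / 0.0610 ≈ 11.36 years

t_½ ≈ 11.4 years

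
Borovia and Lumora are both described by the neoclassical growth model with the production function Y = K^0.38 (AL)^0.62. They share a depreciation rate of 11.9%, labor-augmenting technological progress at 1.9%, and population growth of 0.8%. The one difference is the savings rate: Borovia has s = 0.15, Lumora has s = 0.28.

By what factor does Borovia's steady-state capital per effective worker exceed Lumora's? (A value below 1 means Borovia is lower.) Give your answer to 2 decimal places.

Steady-state k* = [s/(n + g + δ)]^(1/(1−α)), so the ratio is [ (s_B/(n + g + δ)_B) / (s_L/(n + g + δ)_L) ]^1.6129.
s_B/(n + g + δ)_B = 0.15/0.146 = 1.0274; s_L/(n + g + δ)_L = 0.28/0.146 = 1.9178.
Ratio = (1.0274/1.9178)^1.6129 = 0.5357^1.6129 ≈ 0.3654

ratio ≈ 0.37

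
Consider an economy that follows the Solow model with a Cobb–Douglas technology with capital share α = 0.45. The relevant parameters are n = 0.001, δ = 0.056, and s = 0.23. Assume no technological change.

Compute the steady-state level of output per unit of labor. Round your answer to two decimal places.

Steady state requires s·f(k) = (n + δ)·k, i.e. s·k^α = (n + δ)·k.
Rearranging, k^(1−α) = s / (n + δ).
k^0.55 = 0.23 / (0.001 + 0.056) = 0.23 / 0.057 = 4.0351
k* = 4.0351^(1/0.55) ≈ 12.6344
y* = (k*)^α = 12.6344^0.45 ≈ 3.1311

y* = 3.13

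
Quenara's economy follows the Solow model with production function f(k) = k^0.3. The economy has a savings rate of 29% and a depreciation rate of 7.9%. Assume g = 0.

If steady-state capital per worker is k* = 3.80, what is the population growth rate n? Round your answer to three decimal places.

n ≈ 0.035

At the steady state, Δk = 0, so s·k^α = (n + δ)·k.
So s / (n + δ) = (k*)^(1−α) = 3.80^0.7 = 2.5459.
Therefore n + δ = s / 2.5459 = 0.29 / 2.5459 = 0.1139, so n = 0.1139 − 0.079 = 0.0349.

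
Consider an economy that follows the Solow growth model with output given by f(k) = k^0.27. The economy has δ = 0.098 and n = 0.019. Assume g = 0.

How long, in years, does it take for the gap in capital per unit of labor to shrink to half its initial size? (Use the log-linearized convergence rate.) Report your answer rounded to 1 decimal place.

half-life ≈ 8.1 years

Near the steady state the convergence rate is λ = (1 − α)(n + δ).
λ = (1 − 0.27) × 0.117 = 0.73 × 0.117 = 0.08541
Half-life = ln 2 / λ = 0.6931 / 0.08541 ≈ 8.11 years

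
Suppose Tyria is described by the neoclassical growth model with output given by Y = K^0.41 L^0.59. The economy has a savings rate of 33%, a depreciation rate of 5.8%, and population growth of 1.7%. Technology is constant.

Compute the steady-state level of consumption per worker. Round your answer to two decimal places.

c* ≈ 1.88

In steady state, investment equals break-even investment: s·k^α = (n + δ)·k.
Dividing both sides by k: k^(1−α) = s / (n + δ).
k^0.59 = 0.33 / (0.017 + 0.058) = 0.33 / 0.075 = 4.4000
k* = 4.4000^(1/0.59) ≈ 12.3196
y* = (k*)^α = 12.3196^0.41 ≈ 2.7999
c* = (1 − s)·y* = (1 − 0.33) × 2.7999 ≈ 1.8759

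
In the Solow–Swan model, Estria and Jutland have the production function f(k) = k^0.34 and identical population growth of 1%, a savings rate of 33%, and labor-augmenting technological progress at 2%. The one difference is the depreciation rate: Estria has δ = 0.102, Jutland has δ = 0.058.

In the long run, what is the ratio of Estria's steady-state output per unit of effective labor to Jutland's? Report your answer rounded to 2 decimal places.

ratio ≈ 0.81

Steady-state y* = [s/(n + g + δ)]^(α/(1−α)), so the ratio is [ (s_E/(n + g + δ)_E) / (s_J/(n + g + δ)_J) ]^0.5152.
s_E/(n + g + δ)_E = 0.33/0.132 = 2.5000; s_J/(n + g + δ)_J = 0.33/0.088 = 3.7500.
Ratio = (2.5000/3.7500)^0.5152 = 0.6667^0.5152 ≈ 0.8115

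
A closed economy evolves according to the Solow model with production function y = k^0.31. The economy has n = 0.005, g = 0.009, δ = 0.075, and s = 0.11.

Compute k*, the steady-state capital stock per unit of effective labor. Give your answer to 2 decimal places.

k* ≈ 1.36

In steady state, investment equals break-even investment: s·k^α = (n + g + δ)·k.
Dividing both sides by k: k^(1−α) = s / (n + g + δ).
k^0.69 = 0.11 / (0.005 + 0.009 + 0.075) = 0.11 / 0.089 = 1.2360
k* = 1.2360^(1/0.69) ≈ 1.3594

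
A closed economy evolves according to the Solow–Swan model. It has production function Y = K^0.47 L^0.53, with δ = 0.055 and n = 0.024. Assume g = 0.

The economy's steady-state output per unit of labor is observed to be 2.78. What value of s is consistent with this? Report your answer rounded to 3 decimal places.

Steady state requires s·f(k) = (n + δ)·k, i.e. s·k^α = (n + δ)·k.
Since y* = [s/(n + δ)]^(α/(1−α)), we have s/(n + δ) = (y*)^((1−α)/α) = 2.78^1.1277 = 3.1677.
Therefore s = 3.1677 × (n + δ) = 3.1677 × 0.079 = 0.2502.

s ≈ 0.250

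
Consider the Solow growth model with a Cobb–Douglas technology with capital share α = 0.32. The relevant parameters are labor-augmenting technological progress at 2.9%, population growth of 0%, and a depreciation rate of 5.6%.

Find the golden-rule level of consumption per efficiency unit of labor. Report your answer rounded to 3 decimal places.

c_gold ≈ 1.269

At the golden rule, f'(k) = n + g + δ, so α·k^(α−1) = n + g + δ and k_gold = (α/(n + g + δ))^(1/(1−α)).
k_gold = (0.32/0.085)^(1/0.68) = 3.7647^1.4706 ≈ 7.0254
c_gold = f(k_gold) − (n + g + δ)·k_gold = 1.8661 − 0.085×7.0254 ≈ 1.2689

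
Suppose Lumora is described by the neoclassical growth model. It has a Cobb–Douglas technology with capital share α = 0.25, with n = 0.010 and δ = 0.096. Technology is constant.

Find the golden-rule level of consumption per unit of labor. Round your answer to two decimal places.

At the golden rule, f'(k) = n + δ, so α·k^(α−1) = n + δ and k_gold = (α/(n + δ))^(1/(1−α)).
k_gold = (0.25/0.106)^(1/0.75) = 2.3585^1.3333 ≈ 3.1393
c_gold = f(k_gold) − (n + δ)·k_gold = 1.3311 − 0.106×3.1393 ≈ 0.9983

c_gold ≈ 1.00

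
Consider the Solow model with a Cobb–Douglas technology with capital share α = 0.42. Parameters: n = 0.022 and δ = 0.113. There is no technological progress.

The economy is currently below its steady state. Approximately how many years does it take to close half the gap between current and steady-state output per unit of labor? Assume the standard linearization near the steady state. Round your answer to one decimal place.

Near the steady state the convergence rate is λ = (1 − α)(n + δ).
λ = (1 − 0.42) × 0.135 = 0.58 × 0.135 = 0.0783
Half-life = ln 2 / λ = 0.6931 / 0.0783 ≈ 8.85 years

half-life ≈ 8.9 years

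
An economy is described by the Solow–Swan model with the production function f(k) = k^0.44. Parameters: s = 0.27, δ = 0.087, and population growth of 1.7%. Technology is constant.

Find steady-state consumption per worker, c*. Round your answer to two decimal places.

c* ≈ 1.54

Steady state requires s·f(k) = (n + δ)·k, i.e. s·k^α = (n + δ)·k.
Rearranging, k^(1−α) = s / (n + δ).
k^0.56 = 0.27 / (0.017 + 0.087) = 0.27 / 0.104 = 2.5962
k* = 2.5962^(1/0.56) ≈ 5.4940
y* = (k*)^α = 5.4940^0.44 ≈ 2.1162
c* = (1 − s)·y* = (1 − 0.27) × 2.1162 ≈ 1.5448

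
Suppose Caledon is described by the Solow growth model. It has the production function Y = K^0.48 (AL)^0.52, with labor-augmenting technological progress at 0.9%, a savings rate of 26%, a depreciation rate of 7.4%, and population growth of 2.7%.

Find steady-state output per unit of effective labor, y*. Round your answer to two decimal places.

y* ≈ 2.21

In steady state, investment equals break-even investment: s·k^α = (n + g + δ)·k.
Rearranging, k^(1−α) = s / (n + g + δ).
k^0.52 = 0.26 / (0.027 + 0.009 + 0.074) = 0.26 / 0.110 = 2.3636
k* = 2.3636^(1/0.52) ≈ 5.2289
y* = (k*)^α = 5.2289^0.48 ≈ 2.2123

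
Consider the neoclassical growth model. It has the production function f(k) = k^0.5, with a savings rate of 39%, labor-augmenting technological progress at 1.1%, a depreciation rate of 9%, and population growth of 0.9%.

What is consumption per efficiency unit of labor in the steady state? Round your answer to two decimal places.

c* ≈ 2.16

At the steady state, Δk = 0, so s·k^α = (n + g + δ)·k.
Rearranging, k^(1−α) = s / (n + g + δ).
k^0.5 = 0.39 / (0.009 + 0.011 + 0.090) = 0.39 / 0.110 = 3.5455
k* = 3.5455^(1/0.5) ≈ 12.5706
y* = (k*)^α = 12.5706^0.5 ≈ 3.5455
c* = (1 − s)·y* = (1 − 0.39) × 3.5455 ≈ 2.1628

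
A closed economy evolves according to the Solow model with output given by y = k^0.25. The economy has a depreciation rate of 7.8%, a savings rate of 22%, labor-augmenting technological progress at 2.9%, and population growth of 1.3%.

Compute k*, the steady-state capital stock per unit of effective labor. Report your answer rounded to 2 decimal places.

k* ≈ 2.24

In steady state, investment equals break-even investment: s·k^α = (n + g + δ)·k.
Dividing both sides by k: k^(1−α) = s / (n + g + δ).
k^0.75 = 0.22 / (0.013 + 0.029 + 0.078) = 0.22 / 0.120 = 1.8333
k* = 1.8333^(1/0.75) ≈ 2.2438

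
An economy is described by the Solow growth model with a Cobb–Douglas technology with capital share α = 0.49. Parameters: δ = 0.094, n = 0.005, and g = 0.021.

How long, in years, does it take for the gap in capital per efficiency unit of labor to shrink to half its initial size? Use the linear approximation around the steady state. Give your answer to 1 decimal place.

half-life ≈ 11.3 years

Near the steady state the convergence rate is λ = (1 − α)(n + g + δ).
λ = (1 − 0.49) × 0.120 = 0.51 × 0.120 = 0.0612
Half-life = ln 2 / λ = 0.6931 / 0.0612 ≈ 11.33 years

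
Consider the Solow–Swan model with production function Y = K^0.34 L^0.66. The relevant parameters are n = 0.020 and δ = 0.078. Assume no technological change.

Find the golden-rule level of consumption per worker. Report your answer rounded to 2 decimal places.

At the golden rule, f'(k) = n + δ, so α·k^(α−1) = n + δ and k_gold = (α/(n + δ))^(1/(1−α)).
k_gold = (0.34/0.098)^(1/0.66) = 3.4694^1.5152 ≈ 6.5856
c_gold = f(k_gold) − (n + δ)·k_gold = 1.8981 − 0.098×6.5856 ≈ 1.2527

c_gold ≈ 1.25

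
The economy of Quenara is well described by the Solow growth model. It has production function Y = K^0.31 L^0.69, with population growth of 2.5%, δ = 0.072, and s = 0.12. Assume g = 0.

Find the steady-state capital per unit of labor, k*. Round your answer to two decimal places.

At the steady state, Δk = 0, so s·k^α = (n + δ)·k.
Rearranging, k^(1−α) = s / (n + δ).
k^0.69 = 0.12 / (0.025 + 0.072) = 0.12 / 0.097 = 1.2371
k* = 1.2371^(1/0.69) ≈ 1.3612

k* ≈ 1.36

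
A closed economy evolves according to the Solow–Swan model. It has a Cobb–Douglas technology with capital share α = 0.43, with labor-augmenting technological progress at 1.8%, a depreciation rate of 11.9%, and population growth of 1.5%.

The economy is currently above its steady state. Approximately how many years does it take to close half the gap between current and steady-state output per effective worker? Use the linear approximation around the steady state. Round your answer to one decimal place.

Near the steady state the convergence rate is λ = (1 − α)(n + g + δ).
λ = (1 − 0.43) × 0.152 = 0.57 × 0.152 = 0.08664
Half-life = ln 2 / λ = 0.6931 / 0.08664 ≈ 8.00 years

t_½ ≈ 8.0 years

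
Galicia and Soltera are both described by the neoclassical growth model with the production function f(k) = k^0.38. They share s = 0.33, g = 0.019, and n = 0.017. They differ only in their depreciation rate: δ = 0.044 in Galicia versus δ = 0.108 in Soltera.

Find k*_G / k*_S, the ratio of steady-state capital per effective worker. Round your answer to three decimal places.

k*_G / k*_S ≈ 2.581

Steady-state k* = [s/(n + g + δ)]^(1/(1−α)), so the ratio is [ (s_G/(n + g + δ)_G) / (s_S/(n + g + δ)_S) ]^1.6129.
s_G/(n + g + δ)_G = 0.33/0.080 = 4.1250; s_S/(n + g + δ)_S = 0.33/0.144 = 2.2917.
Ratio = (4.1250/2.2917)^1.6129 = 1.8000^1.6129 ≈ 2.5806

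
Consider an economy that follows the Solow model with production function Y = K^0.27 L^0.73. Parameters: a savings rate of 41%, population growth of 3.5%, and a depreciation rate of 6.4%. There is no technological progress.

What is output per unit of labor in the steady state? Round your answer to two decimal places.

At the steady state, Δk = 0, so s·k^α = (n + δ)·k.
Rearranging, k^(1−α) = s / (n + δ).
k^0.73 = 0.41 / (0.035 + 0.064) = 0.41 / 0.099 = 4.1414
k* = 4.1414^(1/0.73) ≈ 7.0050
y* = (k*)^α = 7.0050^0.27 ≈ 1.6915

y* ≈ 1.69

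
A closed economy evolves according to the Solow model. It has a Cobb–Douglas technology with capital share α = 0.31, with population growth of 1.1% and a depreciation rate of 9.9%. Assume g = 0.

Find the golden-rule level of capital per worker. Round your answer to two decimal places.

k_gold ≈ 4.49

The golden rule sets f'(k) = n + δ, i.e. α·k^(α−1) = n + δ.
So k^(1−α) = α / (n + δ) = 0.31 / 0.110 = 2.8182.
k_gold = 2.8182^(1/0.69) ≈ 4.4888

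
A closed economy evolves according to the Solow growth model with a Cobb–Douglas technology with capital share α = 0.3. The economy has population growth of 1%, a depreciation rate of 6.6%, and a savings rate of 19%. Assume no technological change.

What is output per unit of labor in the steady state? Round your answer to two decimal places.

At the steady state, Δk = 0, so s·k^α = (n + δ)·k.
Dividing both sides by k: k^(1−α) = s / (n + δ).
k^0.7 = 0.19 / (0.010 + 0.066) = 0.19 / 0.076 = 2.5000
k* = 2.5000^(1/0.7) ≈ 3.7024
y* = (k*)^α = 3.7024^0.3 ≈ 1.4810

y* ≈ 1.48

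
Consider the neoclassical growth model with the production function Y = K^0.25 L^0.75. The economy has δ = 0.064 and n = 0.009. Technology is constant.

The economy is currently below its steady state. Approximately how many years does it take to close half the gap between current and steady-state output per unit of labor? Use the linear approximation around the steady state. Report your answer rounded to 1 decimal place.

t_½ ≈ 12.7 years

Near the steady state the convergence rate is λ = (1 − α)(n + δ).
λ = (1 − 0.25) × 0.073 = 0.75 × 0.073 = 0.05475
Half-life = ln 2 / λ = 0.6931 / 0.05475 ≈ 12.66 years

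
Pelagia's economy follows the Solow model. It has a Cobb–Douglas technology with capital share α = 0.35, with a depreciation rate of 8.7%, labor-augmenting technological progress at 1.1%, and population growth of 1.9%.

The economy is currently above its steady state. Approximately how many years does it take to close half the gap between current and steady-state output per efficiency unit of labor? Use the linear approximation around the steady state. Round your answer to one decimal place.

Near the steady state the convergence rate is λ = (1 − α)(n + g + δ).
λ = (1 − 0.35) × 0.117 = 0.65 × 0.117 = 0.07605
Half-life = ln 2 / λ = 0.6931 / 0.07605 ≈ 9.11 years

half-life ≈ 9.1 years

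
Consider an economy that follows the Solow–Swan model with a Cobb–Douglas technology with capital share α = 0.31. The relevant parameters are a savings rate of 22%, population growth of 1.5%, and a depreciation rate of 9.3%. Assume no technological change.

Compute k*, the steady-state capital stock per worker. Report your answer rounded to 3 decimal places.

k* = 2.804

In steady state, investment equals break-even investment: s·k^α = (n + δ)·k.
Rearranging, k^(1−α) = s / (n + δ).
k^0.69 = 0.22 / (0.015 + 0.093) = 0.22 / 0.108 = 2.0370
k* = 2.0370^(1/0.69) ≈ 2.8042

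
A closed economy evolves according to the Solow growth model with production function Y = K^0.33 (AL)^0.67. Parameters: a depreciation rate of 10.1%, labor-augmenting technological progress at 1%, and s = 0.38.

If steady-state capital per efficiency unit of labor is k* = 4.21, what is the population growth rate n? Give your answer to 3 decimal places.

n ≈ 0.034

Steady state requires s·f(k) = (n + g + δ)·k, i.e. s·k^α = (n + g + δ)·k.
So s / (n + g + δ) = (k*)^(1−α) = 4.21^0.67 = 2.6198.
Therefore n + g + δ = s / 2.6198 = 0.38 / 2.6198 = 0.1450, so n = 0.1450 − 0.111 = 0.0340.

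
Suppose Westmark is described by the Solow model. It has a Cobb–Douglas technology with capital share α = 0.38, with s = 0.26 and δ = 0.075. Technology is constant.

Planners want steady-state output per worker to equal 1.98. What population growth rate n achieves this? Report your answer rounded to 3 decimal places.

Steady state requires s·f(k) = (n + δ)·k, i.e. s·k^α = (n + δ)·k.
Since y* = [s/(n + δ)]^(α/(1−α)), we have s/(n + δ) = (y*)^((1−α)/α) = 1.98^1.6316 = 3.0482.
Therefore n + δ = s / 3.0482 = 0.26 / 3.0482 = 0.0853, so n = 0.0853 − 0.075 = 0.0103.

n ≈ 0.010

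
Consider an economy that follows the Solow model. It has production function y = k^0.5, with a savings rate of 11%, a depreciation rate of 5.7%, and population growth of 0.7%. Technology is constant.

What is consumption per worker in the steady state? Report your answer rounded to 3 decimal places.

c* ≈ 1.530

At the steady state, Δk = 0, so s·k^α = (n + δ)·k.
Dividing both sides by k: k^(1−α) = s / (n + δ).
k^0.5 = 0.11 / (0.007 + 0.057) = 0.11 / 0.064 = 1.7188
k* = 1.7188^(1/0.5) ≈ 2.9543
y* = (k*)^α = 2.9543^0.5 ≈ 1.7188
c* = (1 − s)·y* = (1 − 0.11) × 1.7188 ≈ 1.5297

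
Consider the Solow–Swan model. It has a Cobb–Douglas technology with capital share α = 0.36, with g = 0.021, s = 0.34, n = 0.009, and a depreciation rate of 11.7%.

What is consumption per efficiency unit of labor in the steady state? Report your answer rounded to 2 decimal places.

Steady state requires s·f(k) = (n + g + δ)·k, i.e. s·k^α = (n + g + δ)·k.
Dividing both sides by k: k^(1−α) = s / (n + g + δ).
k^0.64 = 0.34 / (0.009 + 0.021 + 0.117) = 0.34 / 0.147 = 2.3129
k* = 2.3129^(1/0.64) ≈ 3.7068
y* = (k*)^α = 3.7068^0.36 ≈ 1.6027
c* = (1 − s)·y* = (1 − 0.34) × 1.6027 ≈ 1.0578

c* = 1.06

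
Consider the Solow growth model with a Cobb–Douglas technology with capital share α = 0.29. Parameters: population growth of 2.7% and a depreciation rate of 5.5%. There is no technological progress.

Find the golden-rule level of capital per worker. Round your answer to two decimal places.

The golden rule sets f'(k) = n + δ, i.e. α·k^(α−1) = n + δ.
So k^(1−α) = α / (n + δ) = 0.29 / 0.082 = 3.5366.
k_gold = 3.5366^(1/0.71) ≈ 5.9246

k_gold ≈ 5.92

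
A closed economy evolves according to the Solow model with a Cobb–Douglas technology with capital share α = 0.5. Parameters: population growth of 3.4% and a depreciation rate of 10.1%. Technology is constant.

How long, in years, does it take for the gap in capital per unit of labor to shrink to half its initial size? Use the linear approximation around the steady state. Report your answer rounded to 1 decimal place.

Near the steady state the convergence rate is λ = (1 − α)(n + δ).
λ = (1 − 0.5) × 0.135 = 0.5 × 0.135 = 0.0675
Half-life = ln 2 / λ = 0.6931 / 0.0675 ≈ 10.27 years

half-life ≈ 10.3 years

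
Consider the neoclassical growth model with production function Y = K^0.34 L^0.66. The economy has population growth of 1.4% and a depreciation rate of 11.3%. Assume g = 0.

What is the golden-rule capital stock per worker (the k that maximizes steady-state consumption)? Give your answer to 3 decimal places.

k_gold ≈ 4.446

The golden rule sets f'(k) = n + δ, i.e. α·k^(α−1) = n + δ.
So k^(1−α) = α / (n + δ) = 0.34 / 0.127 = 2.6772.
k_gold = 2.6772^(1/0.66) ≈ 4.4463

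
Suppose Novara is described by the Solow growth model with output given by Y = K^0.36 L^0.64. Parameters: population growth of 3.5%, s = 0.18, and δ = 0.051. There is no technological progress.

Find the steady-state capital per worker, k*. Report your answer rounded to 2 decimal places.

k* ≈ 3.17

In steady state, investment equals break-even investment: s·k^α = (n + δ)·k.
Rearranging, k^(1−α) = s / (n + δ).
k^0.64 = 0.18 / (0.035 + 0.051) = 0.18 / 0.086 = 2.0930
k* = 2.0930^(1/0.64) ≈ 3.1710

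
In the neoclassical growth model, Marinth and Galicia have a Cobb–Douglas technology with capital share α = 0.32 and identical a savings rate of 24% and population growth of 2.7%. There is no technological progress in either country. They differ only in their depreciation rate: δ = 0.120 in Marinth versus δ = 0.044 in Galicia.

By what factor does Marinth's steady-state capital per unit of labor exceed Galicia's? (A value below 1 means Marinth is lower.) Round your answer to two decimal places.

Steady-state k* = [s/(n + δ)]^(1/(1−α)), so the ratio is [ (s_M/(n + δ)_M) / (s_G/(n + δ)_G) ]^1.4706.
s_M/(n + δ)_M = 0.24/0.147 = 1.6327; s_G/(n + δ)_G = 0.24/0.071 = 3.3803.
Ratio = (1.6327/3.3803)^1.4706 = 0.4830^1.4706 ≈ 0.3429

k*_M / k*_G ≈ 0.34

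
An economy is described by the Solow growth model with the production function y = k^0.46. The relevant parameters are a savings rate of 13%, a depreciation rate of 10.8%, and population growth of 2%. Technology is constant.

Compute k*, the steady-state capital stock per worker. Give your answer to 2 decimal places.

At the steady state, Δk = 0, so s·k^α = (n + δ)·k.
Dividing both sides by k: k^(1−α) = s / (n + δ).
k^0.54 = 0.13 / (0.020 + 0.108) = 0.13 / 0.128 = 1.0156
k* = 1.0156^(1/0.54) ≈ 1.0291

k* ≈ 1.03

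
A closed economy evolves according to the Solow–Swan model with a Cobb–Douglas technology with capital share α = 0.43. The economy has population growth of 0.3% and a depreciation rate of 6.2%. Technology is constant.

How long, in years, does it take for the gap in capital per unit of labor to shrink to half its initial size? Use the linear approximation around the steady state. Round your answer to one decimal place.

t_½ ≈ 18.7 years

Near the steady state the convergence rate is λ = (1 − α)(n + δ).
λ = (1 − 0.43) × 0.065 = 0.57 × 0.065 = 0.03705
Half-life = ln 2 / λ = 0.6931 / 0.03705 ≈ 18.71 years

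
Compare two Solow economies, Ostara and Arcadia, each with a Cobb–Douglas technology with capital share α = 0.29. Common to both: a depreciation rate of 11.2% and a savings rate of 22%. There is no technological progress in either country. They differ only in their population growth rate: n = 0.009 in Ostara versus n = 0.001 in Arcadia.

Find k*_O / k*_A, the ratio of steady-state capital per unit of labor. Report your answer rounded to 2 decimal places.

Steady-state k* = [s/(n + δ)]^(1/(1−α)), so the ratio is [ (s_O/(n + δ)_O) / (s_A/(n + δ)_A) ]^1.4085.
s_O/(n + δ)_O = 0.22/0.121 = 1.8182; s_A/(n + δ)_A = 0.22/0.113 = 1.9469.
Ratio = (1.8182/1.9469)^1.4085 = 0.9339^1.4085 ≈ 0.9082

ratio ≈ 0.91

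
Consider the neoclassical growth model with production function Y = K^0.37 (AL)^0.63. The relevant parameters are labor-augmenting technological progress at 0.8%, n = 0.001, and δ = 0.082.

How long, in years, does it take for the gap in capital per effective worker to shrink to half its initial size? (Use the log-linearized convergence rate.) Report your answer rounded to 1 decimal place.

about 12.1 years

Near the steady state the convergence rate is λ = (1 − α)(n + g + δ).
λ = (1 − 0.37) × 0.091 = 0.63 × 0.091 = 0.05733
Half-life = ln 2 / λ = 0.6931 / 0.05733 ≈ 12.09 years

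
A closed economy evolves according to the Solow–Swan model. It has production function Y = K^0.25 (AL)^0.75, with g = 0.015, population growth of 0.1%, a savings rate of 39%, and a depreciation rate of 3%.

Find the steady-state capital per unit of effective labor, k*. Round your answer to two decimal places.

k* ≈ 17.29

At the steady state, Δk = 0, so s·k^α = (n + g + δ)·k.
Dividing both sides by k: k^(1−α) = s / (n + g + δ).
k^0.75 = 0.39 / (0.001 + 0.015 + 0.030) = 0.39 / 0.046 = 8.4783
k* = 8.4783^(1/0.75) ≈ 17.2880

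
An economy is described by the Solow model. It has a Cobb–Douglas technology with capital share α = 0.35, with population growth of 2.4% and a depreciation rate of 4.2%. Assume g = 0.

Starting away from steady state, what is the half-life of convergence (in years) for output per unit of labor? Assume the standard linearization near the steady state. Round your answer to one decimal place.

t_½ ≈ 16.2 years

Near the steady state the convergence rate is λ = (1 − α)(n + δ).
λ = (1 − 0.35) × 0.066 = 0.65 × 0.066 = 0.0429
Half-life = ln 2 / λ = 0.6931 / 0.0429 ≈ 16.16 years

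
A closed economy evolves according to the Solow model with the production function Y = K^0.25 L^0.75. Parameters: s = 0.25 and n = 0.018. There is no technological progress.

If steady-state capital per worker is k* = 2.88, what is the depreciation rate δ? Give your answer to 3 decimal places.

Steady state requires s·f(k) = (n + δ)·k, i.e. s·k^α = (n + δ)·k.
So s / (n + δ) = (k*)^(1−α) = 2.88^0.75 = 2.2108.
Therefore n + δ = s / 2.2108 = 0.25 / 2.2108 = 0.1131, so δ = 0.1131 − 0.018 = 0.0951.

δ ≈ 0.095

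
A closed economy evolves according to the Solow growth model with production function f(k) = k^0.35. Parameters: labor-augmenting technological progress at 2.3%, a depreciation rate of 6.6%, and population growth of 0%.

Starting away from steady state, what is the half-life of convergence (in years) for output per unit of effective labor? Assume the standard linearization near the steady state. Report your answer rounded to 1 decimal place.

t_½ ≈ 12.0 years

Near the steady state the convergence rate is λ = (1 − α)(n + g + δ).
λ = (1 − 0.35) × 0.089 = 0.65 × 0.089 = 0.05785
Half-life = ln 2 / λ = 0.6931 / 0.05785 ≈ 11.98 years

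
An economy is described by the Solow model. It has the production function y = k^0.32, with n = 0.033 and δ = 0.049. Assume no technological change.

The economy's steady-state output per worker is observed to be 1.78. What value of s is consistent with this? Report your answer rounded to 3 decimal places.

s ≈ 0.279

Steady state requires s·f(k) = (n + δ)·k, i.e. s·k^α = (n + δ)·k.
Since y* = [s/(n + δ)]^(α/(1−α)), we have s/(n + δ) = (y*)^((1−α)/α) = 1.78^2.125 = 3.4052.
Therefore s = 3.4052 × (n + δ) = 3.4052 × 0.082 = 0.2792.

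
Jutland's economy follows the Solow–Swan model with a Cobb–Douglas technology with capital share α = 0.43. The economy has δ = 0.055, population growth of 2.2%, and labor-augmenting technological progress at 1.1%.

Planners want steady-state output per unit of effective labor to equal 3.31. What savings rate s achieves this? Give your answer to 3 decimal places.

Steady state requires s·f(k) = (n + g + δ)·k, i.e. s·k^α = (n + g + δ)·k.
Since y* = [s/(n + g + δ)]^(α/(1−α)), we have s/(n + g + δ) = (y*)^((1−α)/α) = 3.31^1.3256 = 4.8875.
Therefore s = 4.8875 × (n + g + δ) = 4.8875 × 0.088 = 0.4301.

s ≈ 0.430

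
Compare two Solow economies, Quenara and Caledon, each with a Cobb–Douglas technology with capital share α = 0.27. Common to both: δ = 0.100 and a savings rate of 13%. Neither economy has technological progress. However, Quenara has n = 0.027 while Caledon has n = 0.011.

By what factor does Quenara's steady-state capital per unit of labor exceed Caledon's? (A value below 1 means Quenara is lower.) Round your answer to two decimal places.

ratio ≈ 0.83

Steady-state k* = [s/(n + δ)]^(1/(1−α)), so the ratio is [ (s_Q/(n + δ)_Q) / (s_C/(n + δ)_C) ]^1.3699.
s_Q/(n + δ)_Q = 0.13/0.127 = 1.0236; s_C/(n + δ)_C = 0.13/0.111 = 1.1712.
Ratio = (1.0236/1.1712)^1.3699 = 0.8740^1.3699 ≈ 0.8315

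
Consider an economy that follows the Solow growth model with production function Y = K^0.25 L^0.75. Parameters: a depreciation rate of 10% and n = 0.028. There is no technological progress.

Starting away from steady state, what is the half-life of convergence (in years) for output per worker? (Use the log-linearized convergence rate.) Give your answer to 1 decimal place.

t_½ ≈ 7.2 years

Near the steady state the convergence rate is λ = (1 − α)(n + δ).
λ = (1 − 0.25) × 0.128 = 0.75 × 0.128 = 0.0960
Half-life = ln 2 / λ = 0.6931 / 0.0960 ≈ 7.22 years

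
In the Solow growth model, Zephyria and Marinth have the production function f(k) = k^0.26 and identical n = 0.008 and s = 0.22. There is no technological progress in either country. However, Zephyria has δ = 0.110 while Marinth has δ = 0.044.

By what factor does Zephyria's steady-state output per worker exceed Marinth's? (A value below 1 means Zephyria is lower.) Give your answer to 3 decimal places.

Steady-state y* = [s/(n + δ)]^(α/(1−α)), so the ratio is [ (s_Z/(n + δ)_Z) / (s_M/(n + δ)_M) ]^0.3514.
s_Z/(n + δ)_Z = 0.22/0.118 = 1.8644; s_M/(n + δ)_M = 0.22/0.052 = 4.2308.
Ratio = (1.8644/4.2308)^0.3514 = 0.4407^0.3514 ≈ 0.7498

y*_Z / y*_M ≈ 0.750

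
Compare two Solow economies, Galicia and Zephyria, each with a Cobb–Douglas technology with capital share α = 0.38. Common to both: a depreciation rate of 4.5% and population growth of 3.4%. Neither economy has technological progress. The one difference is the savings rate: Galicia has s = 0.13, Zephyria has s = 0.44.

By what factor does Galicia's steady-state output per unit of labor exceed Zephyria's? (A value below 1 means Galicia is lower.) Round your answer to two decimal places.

Steady-state y* = [s/(n + δ)]^(α/(1−α)), so the ratio is [ (s_G/(n + δ)_G) / (s_Z/(n + δ)_Z) ]^0.6129.
s_G/(n + δ)_G = 0.13/0.079 = 1.6456; s_Z/(n + δ)_Z = 0.44/0.079 = 5.5696.
Ratio = (1.6456/5.5696)^0.6129 = 0.2955^0.6129 ≈ 0.4737

ratio ≈ 0.47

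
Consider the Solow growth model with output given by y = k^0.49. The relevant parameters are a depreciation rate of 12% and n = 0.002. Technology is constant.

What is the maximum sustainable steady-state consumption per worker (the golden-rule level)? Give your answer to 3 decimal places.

At the golden rule, f'(k) = n + δ, so α·k^(α−1) = n + δ and k_gold = (α/(n + δ))^(1/(1−α)).
k_gold = (0.49/0.122)^(1/0.51) = 4.0164^1.9608 ≈ 15.2758
c_gold = f(k_gold) − (n + δ)·k_gold = 3.8033 − 0.122×15.2758 ≈ 1.9397

c_gold ≈ 1.940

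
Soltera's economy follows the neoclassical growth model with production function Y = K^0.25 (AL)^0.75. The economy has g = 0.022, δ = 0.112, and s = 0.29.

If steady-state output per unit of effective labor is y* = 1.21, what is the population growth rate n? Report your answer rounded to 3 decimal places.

n ≈ 0.030

At the steady state, Δk = 0, so s·k^α = (n + g + δ)·k.
Since y* = [s/(n + g + δ)]^(α/(1−α)), we have s/(n + g + δ) = (y*)^((1−α)/α) = 1.21^3 = 1.7716.
Therefore n + g + δ = s / 1.7716 = 0.29 / 1.7716 = 0.1637, so n = 0.1637 − 0.134 = 0.0297.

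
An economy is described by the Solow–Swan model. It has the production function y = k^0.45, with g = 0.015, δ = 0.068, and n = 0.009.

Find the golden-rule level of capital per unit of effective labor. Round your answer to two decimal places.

The golden rule sets f'(k) = n + g + δ, i.e. α·k^(α−1) = n + g + δ.
So k^(1−α) = α / (n + g + δ) = 0.45 / 0.092 = 4.8913.
k_gold = 4.8913^(1/0.55) ≈ 17.9266

k_gold ≈ 17.93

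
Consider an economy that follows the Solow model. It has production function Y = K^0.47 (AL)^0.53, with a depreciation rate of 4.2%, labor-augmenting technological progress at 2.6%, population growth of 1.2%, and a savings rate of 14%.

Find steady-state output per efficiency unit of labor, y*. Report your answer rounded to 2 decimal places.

y* = 1.64

In steady state, investment equals break-even investment: s·k^α = (n + g + δ)·k.
Dividing both sides by k: k^(1−α) = s / (n + g + δ).
k^0.53 = 0.14 / (0.012 + 0.026 + 0.042) = 0.14 / 0.080 = 1.7500
k* = 1.7500^(1/0.53) ≈ 2.8745
y* = (k*)^α = 2.8745^0.47 ≈ 1.6426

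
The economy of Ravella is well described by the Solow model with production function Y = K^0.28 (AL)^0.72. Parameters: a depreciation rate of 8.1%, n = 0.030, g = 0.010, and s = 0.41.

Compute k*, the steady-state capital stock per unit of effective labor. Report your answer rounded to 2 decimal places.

k* = 5.45

At the steady state, Δk = 0, so s·k^α = (n + g + δ)·k.
Rearranging, k^(1−α) = s / (n + g + δ).
k^0.72 = 0.41 / (0.030 + 0.010 + 0.081) = 0.41 / 0.121 = 3.3884
k* = 3.3884^(1/0.72) ≈ 5.4463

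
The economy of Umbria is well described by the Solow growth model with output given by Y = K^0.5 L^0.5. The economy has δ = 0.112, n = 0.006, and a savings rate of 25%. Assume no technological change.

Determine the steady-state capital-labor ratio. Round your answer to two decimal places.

k* ≈ 4.49

At the steady state, Δk = 0, so s·k^α = (n + δ)·k.
Dividing both sides by k: k^(1−α) = s / (n + δ).
k^0.5 = 0.25 / (0.006 + 0.112) = 0.25 / 0.118 = 2.1186
k* = 2.1186^(1/0.5) ≈ 4.4885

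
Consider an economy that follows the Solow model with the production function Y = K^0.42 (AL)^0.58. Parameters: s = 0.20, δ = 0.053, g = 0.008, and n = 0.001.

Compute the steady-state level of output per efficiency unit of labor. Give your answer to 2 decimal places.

y* = 2.34

At the steady state, Δk = 0, so s·k^α = (n + g + δ)·k.
Rearranging, k^(1−α) = s / (n + g + δ).
k^0.58 = 0.20 / (0.001 + 0.008 + 0.053) = 0.20 / 0.062 = 3.2258
k* = 3.2258^(1/0.58) ≈ 7.5329
y* = (k*)^α = 7.5329^0.42 ≈ 2.3352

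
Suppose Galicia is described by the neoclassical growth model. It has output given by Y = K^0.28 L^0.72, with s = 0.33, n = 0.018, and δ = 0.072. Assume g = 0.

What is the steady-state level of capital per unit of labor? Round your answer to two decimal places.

Steady state requires s·f(k) = (n + δ)·k, i.e. s·k^α = (n + δ)·k.
Rearranging, k^(1−α) = s / (n + δ).
k^0.72 = 0.33 / (0.018 + 0.072) = 0.33 / 0.090 = 3.6667
k* = 3.6667^(1/0.72) ≈ 6.0774

k* = 6.08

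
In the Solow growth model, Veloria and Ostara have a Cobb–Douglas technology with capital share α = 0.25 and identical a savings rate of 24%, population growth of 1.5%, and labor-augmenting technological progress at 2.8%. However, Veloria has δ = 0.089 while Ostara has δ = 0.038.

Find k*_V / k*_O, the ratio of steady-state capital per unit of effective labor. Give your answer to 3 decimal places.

Steady-state k* = [s/(n + g + δ)]^(1/(1−α)), so the ratio is [ (s_V/(n + g + δ)_V) / (s_O/(n + g + δ)_O) ]^1.3333.
s_V/(n + g + δ)_V = 0.24/0.132 = 1.8182; s_O/(n + g + δ)_O = 0.24/0.081 = 2.9630.
Ratio = (1.8182/2.9630)^1.3333 = 0.6136^1.3333 ≈ 0.5214

ratio ≈ 0.521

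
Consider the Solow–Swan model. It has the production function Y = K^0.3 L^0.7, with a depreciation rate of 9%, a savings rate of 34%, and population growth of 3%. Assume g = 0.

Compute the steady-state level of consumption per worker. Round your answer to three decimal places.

c* ≈ 1.031

In steady state, investment equals break-even investment: s·k^α = (n + δ)·k.
Dividing both sides by k: k^(1−α) = s / (n + δ).
k^0.7 = 0.34 / (0.030 + 0.090) = 0.34 / 0.120 = 2.8333
k* = 2.8333^(1/0.7) ≈ 4.4272
y* = (k*)^α = 4.4272^0.3 ≈ 1.5626
c* = (1 − s)·y* = (1 − 0.34) × 1.5626 ≈ 1.0313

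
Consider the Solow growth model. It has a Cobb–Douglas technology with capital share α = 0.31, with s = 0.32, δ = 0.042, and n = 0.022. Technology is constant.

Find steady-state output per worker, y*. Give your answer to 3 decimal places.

y* = 2.061

In steady state, investment equals break-even investment: s·k^α = (n + δ)·k.
Rearranging, k^(1−α) = s / (n + δ).
k^0.69 = 0.32 / (0.022 + 0.042) = 0.32 / 0.064 = 5.0000
k* = 5.0000^(1/0.69) ≈ 10.3039
y* = (k*)^α = 10.3039^0.31 ≈ 2.0608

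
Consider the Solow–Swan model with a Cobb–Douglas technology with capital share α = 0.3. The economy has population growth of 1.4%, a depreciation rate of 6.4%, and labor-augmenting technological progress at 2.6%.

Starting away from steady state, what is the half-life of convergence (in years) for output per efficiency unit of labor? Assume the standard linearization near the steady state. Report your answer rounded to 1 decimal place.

half-life ≈ 9.5 years

Near the steady state the convergence rate is λ = (1 − α)(n + g + δ).
λ = (1 − 0.3) × 0.104 = 0.7 × 0.104 = 0.0728
Half-life = ln 2 / λ = 0.6931 / 0.0728 ≈ 9.52 years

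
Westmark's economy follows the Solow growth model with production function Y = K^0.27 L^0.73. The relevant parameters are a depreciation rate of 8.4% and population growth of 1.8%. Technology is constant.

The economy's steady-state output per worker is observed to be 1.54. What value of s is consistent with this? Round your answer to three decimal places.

In steady state, investment equals break-even investment: s·k^α = (n + δ)·k.
Since y* = [s/(n + δ)]^(α/(1−α)), we have s/(n + δ) = (y*)^((1−α)/α) = 1.54^2.7037 = 3.2137.
Therefore s = 3.2137 × (n + δ) = 3.2137 × 0.102 = 0.3278.

s ≈ 0.328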